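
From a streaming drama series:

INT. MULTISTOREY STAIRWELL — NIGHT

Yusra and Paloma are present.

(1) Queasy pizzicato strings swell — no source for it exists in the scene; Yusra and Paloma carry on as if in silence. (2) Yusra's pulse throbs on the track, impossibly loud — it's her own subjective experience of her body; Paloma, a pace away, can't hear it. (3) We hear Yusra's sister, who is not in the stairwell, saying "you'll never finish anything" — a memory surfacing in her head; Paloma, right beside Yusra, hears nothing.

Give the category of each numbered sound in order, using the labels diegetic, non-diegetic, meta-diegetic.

non-diegetic, meta-diegetic, meta-diegetic

(1) score with no on-screen or off-screen source; it exists for the audience alone → non-diegetic.
(2) it's Yusra's internal bodily sensation rendered as sound; only Yusra 'hears' it → meta-diegetic.
Sound (3): a remembered line, private to Yusra — not present in the room, not audible to Paloma, so meta-diegetic.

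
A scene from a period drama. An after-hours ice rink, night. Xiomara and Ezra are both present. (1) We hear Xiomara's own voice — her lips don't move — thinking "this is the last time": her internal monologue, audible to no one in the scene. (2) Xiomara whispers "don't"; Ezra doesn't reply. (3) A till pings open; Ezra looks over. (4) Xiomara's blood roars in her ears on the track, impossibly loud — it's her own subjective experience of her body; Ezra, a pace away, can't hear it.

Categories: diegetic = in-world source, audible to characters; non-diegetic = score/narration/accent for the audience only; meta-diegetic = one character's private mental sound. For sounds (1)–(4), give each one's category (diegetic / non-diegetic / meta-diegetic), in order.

(1) Xiomara's thought-voice: a private mental sound no other character can hear → meta-diegetic.
(2) Xiomara is a character speaking aloud in the scene → diegetic.
Sound (3): the sound comes from a till physically present in the location, so diegetic.
Sound (4): a subjective body sound — Xiomara's private perception, inaudible to Ezra, so meta-diegetic.

meta-diegetic, diegetic, diegetic, meta-diegetic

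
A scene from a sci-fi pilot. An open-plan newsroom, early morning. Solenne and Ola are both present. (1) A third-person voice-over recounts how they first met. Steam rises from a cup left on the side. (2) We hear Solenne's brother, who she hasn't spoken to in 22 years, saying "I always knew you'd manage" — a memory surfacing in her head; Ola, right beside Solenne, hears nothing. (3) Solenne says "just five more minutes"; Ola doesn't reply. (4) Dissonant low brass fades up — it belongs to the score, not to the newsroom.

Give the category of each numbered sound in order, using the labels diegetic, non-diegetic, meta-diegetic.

(1) the narrator exists outside the story world, addressing only the audience → non-diegetic.
(2) it's Solenne's recollection rendered as sound; the other character can't hear it → meta-diegetic.
(3) spoken by a character present in the story world → diegetic.
Sound (4): nothing in the newsroom produces it and the characters don't hear it — pure soundtrack, so non-diegetic.

non-diegetic, meta-diegetic, diegetic, non-diegetic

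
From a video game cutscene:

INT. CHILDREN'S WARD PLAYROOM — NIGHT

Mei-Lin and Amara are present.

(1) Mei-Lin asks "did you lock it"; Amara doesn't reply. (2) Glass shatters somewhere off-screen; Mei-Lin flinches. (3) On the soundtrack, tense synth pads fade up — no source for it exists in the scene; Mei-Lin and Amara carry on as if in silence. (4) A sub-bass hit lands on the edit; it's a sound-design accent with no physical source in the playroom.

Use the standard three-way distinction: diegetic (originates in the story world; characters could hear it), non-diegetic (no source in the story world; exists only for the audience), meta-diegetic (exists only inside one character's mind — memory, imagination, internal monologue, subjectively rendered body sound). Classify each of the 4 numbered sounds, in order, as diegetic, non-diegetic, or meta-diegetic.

diegetic, diegetic, non-diegetic, non-diegetic

(1) spoken by a character present in the story world → diegetic.
(2) is diegetic: the sound comes from glass physically present in the location.
(3) it has no source in the story world and no character can hear it — it's underscore → non-diegetic.
(4) nothing in the scene produces it; it's an accent added for the audience → non-diegetic.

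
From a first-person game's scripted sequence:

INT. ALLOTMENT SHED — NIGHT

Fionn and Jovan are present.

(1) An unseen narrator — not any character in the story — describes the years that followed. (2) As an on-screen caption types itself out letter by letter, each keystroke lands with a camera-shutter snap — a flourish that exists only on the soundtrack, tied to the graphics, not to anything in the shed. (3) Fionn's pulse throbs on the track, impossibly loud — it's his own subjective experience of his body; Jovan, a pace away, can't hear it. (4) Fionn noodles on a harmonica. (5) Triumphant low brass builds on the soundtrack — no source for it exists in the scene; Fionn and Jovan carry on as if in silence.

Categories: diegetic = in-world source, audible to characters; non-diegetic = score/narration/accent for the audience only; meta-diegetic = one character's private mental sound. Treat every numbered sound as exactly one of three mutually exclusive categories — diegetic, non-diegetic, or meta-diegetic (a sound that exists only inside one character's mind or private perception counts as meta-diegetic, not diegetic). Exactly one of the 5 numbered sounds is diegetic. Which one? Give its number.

4

(1) is non-diegetic: the narrator exists outside the story world, addressing only the audience.
(2) is non-diegetic: the caption isn't part of the story world, so neither is the sound tied to it.
(3) is meta-diegetic: it's Fionn's internal bodily sensation rendered as sound; only Fionn 'hears' it.
(4) is diegetic: a character is playing a harmonica on screen.
Sound (5): nothing in the shed produces it and the characters don't hear it — pure soundtrack, so non-diegetic.
Only (4) is diegetic.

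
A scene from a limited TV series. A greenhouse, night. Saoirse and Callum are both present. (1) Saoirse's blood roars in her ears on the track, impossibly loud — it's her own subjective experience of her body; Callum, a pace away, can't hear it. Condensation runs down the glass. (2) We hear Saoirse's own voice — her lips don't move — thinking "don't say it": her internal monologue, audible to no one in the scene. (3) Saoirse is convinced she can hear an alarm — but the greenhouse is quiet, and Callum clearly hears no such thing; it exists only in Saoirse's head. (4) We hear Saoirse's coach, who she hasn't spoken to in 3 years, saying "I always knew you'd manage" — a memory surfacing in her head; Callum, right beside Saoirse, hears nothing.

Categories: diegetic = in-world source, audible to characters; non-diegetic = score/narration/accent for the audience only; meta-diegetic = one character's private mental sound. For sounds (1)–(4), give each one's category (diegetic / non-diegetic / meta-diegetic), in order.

meta-diegetic, meta-diegetic, meta-diegetic, meta-diegetic

(1) is meta-diegetic: a subjective body sound — Saoirse's private perception, inaudible to Callum.
Sound (2): it's Saoirse's unspoken thought, heard only by the audience via her subjectivity, so meta-diegetic.
(3) Saoirse alone 'hears' it — an imagined sound, not present in the space → meta-diegetic.
(4) the voice is a memory playing only inside Saoirse's mind; Callum can't hear it → meta-diegetic.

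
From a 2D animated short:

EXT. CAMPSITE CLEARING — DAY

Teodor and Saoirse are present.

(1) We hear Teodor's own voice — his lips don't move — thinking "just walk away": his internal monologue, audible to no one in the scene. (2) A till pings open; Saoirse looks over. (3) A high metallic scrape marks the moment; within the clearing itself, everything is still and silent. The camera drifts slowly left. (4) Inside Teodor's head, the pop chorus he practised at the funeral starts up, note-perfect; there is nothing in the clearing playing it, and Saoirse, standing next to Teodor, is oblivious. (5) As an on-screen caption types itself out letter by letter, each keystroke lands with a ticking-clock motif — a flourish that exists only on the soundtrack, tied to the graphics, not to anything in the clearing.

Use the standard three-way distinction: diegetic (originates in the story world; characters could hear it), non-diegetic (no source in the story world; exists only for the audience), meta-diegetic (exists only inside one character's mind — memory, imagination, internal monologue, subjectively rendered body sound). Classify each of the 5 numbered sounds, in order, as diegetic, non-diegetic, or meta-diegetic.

meta-diegetic, diegetic, non-diegetic, meta-diegetic, non-diegetic

(1) it's Teodor's unspoken thought, heard only by the audience via his subjectivity → meta-diegetic.
Sound (2): an in-world source (a till); characters could hear it, so diegetic.
Sound (3): nothing in the scene produces it; it's an accent added for the audience, so non-diegetic.
Sound (4): remembered music, private to Teodor — Saoirse is oblivious because it isn't in the room, so meta-diegetic.
(5) the caption isn't part of the story world, so neither is the sound tied to it → non-diegetic.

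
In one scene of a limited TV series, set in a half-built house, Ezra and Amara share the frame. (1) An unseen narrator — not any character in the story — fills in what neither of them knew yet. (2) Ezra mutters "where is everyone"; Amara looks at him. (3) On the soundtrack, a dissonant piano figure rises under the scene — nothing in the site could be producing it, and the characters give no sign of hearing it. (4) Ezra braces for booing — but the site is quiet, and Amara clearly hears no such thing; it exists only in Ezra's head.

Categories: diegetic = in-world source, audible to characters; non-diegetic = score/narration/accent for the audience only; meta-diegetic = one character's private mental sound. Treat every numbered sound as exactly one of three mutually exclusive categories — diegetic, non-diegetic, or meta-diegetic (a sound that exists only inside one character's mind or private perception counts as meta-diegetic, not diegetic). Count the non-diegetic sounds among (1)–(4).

(1) is non-diegetic: commentary laid over the scene from outside the fiction.
(2) Ezra is a character speaking aloud in the scene → diegetic.
Sound (3): nothing in the site produces it and the characters don't hear it — pure soundtrack, so non-diegetic.
Sound (4): subjective to Ezra: the site is silent and Amara hears nothing, so meta-diegetic.
Non-diegetic: (1), (3) — that's 2.

2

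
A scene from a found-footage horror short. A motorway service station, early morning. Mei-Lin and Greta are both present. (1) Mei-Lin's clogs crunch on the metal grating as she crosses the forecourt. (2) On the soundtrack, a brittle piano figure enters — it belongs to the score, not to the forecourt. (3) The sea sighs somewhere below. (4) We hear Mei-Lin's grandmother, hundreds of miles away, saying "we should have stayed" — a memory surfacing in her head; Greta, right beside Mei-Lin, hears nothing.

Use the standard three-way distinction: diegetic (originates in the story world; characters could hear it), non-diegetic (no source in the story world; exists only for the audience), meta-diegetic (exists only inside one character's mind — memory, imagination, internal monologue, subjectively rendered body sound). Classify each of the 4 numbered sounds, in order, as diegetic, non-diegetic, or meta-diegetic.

Sound (1): Mei-Lin's footsteps are produced in the story world, so diegetic.
(2) is non-diegetic: it has no source in the story world and no character can hear it — it's underscore.
(3) ambient/room sound belonging to the story's physical space → diegetic.
(4) is meta-diegetic: a remembered line, private to Mei-Lin — not present in the room, not audible to Greta.

diegetic, non-diegetic, diegetic, meta-diegetic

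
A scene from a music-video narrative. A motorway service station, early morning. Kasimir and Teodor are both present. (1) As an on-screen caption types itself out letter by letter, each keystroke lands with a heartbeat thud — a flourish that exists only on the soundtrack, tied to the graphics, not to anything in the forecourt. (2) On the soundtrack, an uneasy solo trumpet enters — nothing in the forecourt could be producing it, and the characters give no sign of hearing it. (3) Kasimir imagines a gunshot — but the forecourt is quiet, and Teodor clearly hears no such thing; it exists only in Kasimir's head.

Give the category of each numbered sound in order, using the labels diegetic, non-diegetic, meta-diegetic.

non-diegetic, non-diegetic, meta-diegetic

(1) sound married to a title/caption — outside the diegesis by definition → non-diegetic.
(2) score with no on-screen or off-screen source; it exists for the audience alone → non-diegetic.
Sound (3): Kasimir alone 'hears' it — an imagined sound, not present in the space, so meta-diegetic.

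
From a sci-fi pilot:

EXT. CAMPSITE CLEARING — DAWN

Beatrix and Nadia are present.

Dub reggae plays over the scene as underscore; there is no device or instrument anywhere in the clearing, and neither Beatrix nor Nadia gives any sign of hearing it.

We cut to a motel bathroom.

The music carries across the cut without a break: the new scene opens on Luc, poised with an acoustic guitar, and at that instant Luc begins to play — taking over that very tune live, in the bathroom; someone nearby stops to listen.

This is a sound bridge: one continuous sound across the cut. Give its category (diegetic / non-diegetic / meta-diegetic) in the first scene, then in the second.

Scene one: there's no in-world source anywhere and no character hears it — underscore for the audience only → non-diegetic.
Scene two: from the moment Luc starts playing, the tune is being performed on an acoustic guitar inside the story world and another character hears it → diegetic.

non-diegetic, diegetic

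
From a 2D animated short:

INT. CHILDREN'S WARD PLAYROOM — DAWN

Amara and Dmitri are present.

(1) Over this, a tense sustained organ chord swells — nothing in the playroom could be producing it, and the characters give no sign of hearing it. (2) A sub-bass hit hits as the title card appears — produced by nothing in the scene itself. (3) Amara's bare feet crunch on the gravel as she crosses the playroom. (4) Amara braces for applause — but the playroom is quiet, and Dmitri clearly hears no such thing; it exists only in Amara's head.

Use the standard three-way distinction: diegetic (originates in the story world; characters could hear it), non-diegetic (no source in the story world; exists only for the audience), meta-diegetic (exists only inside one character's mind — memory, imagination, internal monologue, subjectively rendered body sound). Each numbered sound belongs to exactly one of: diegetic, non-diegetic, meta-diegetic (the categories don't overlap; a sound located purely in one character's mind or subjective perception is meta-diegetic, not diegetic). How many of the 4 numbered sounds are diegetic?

1

(1) is non-diegetic: score with no on-screen or off-screen source; it exists for the audience alone.
Sound (2): an editorial stinger — it belongs to the cut, not the story world, so non-diegetic.
(3) is diegetic: a character's body making contact with the set — an in-world sound.
(4) the sound is imagined by Amara; nothing in the story world is producing it and Dmitri can't hear it → meta-diegetic.
Diegetic: (3) — that's 1.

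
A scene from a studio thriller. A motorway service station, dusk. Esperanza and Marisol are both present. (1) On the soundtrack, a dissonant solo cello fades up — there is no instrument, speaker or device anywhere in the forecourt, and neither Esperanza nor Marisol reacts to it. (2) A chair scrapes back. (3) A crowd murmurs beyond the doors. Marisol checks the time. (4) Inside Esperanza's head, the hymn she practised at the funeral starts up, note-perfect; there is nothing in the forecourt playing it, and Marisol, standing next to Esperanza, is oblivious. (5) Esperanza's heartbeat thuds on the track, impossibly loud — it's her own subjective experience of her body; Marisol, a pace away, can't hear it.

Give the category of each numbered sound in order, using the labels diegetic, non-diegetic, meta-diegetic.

Sound (1): nothing in the forecourt produces it and the characters don't hear it — pure soundtrack, so non-diegetic.
(2) an in-world source (a chair); characters could hear it → diegetic.
Sound (3): ambient/room sound belonging to the story's physical space, so diegetic.
(4) is meta-diegetic: the music is a memory playing inside Esperanza's mind alone; no real-world source, Marisol can't hear it.
(5) a subjective body sound — Esperanza's private perception, inaudible to Marisol → meta-diegetic.

non-diegetic, diegetic, diegetic, meta-diegetic, meta-diegetic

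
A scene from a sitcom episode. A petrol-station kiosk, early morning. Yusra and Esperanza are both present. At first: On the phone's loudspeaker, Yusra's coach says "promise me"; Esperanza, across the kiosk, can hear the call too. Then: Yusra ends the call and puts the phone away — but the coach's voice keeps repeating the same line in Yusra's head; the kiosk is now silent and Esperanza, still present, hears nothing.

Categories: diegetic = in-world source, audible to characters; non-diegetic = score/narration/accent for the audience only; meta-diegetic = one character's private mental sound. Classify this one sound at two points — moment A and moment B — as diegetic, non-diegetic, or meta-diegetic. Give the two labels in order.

diegetic, meta-diegetic

Moment A: the loudspeaker is an in-world source; both Yusra and Esperanza hear the call → diegetic.
Moment B: with the phone off, the voice continues only as Yusra's private mental replay — Esperanza can't hear it → meta-diegetic.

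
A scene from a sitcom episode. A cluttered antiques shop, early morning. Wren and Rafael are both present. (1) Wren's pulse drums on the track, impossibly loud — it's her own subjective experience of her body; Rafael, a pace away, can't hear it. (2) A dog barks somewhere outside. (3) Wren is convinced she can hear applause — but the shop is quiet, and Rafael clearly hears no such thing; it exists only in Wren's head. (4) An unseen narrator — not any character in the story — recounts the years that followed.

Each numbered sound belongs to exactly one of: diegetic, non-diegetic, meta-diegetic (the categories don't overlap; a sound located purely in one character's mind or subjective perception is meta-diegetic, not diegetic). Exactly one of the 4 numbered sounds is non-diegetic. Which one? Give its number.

(1) is meta-diegetic: it's Wren's internal bodily sensation rendered as sound; only Wren 'hears' it.
(2) is diegetic: a dog is a real object/event in the scene's world.
Sound (3): the sound is imagined by Wren; nothing in the story world is producing it and Rafael can't hear it, so meta-diegetic.
(4) is non-diegetic: commentary laid over the scene from outside the fiction.
Only (4) is non-diegetic.

4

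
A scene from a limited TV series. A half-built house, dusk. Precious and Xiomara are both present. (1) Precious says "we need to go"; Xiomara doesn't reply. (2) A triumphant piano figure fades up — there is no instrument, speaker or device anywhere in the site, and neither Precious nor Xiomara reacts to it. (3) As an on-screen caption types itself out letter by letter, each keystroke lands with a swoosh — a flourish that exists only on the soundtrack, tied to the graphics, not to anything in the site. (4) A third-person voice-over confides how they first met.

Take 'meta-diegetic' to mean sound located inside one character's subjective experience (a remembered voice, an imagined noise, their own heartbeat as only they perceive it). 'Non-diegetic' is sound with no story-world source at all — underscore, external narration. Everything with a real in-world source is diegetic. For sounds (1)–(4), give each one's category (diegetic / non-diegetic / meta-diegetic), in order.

diegetic, non-diegetic, non-diegetic, non-diegetic

(1) spoken by a character present in the story world → diegetic.
(2) it has no source in the story world and no character can hear it — it's underscore → non-diegetic.
(3) sound married to a title/caption — outside the diegesis by definition → non-diegetic.
(4) is non-diegetic: the narrator exists outside the story world, addressing only the audience.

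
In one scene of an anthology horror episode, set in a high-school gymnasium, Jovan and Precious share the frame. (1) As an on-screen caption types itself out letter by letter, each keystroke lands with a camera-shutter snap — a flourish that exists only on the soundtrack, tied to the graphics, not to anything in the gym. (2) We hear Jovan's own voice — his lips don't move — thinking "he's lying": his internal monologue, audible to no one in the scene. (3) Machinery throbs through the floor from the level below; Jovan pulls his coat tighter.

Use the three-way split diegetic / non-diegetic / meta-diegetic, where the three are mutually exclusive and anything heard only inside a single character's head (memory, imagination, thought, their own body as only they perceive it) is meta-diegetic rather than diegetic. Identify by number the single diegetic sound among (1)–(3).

3

(1) is non-diegetic: sound married to a title/caption — outside the diegesis by definition.
Sound (2): internal monologue — inside Jovan's mind, not spoken into the scene, so meta-diegetic.
(3) machinery is part of the location's real environment → diegetic.
Only (3) is diegetic.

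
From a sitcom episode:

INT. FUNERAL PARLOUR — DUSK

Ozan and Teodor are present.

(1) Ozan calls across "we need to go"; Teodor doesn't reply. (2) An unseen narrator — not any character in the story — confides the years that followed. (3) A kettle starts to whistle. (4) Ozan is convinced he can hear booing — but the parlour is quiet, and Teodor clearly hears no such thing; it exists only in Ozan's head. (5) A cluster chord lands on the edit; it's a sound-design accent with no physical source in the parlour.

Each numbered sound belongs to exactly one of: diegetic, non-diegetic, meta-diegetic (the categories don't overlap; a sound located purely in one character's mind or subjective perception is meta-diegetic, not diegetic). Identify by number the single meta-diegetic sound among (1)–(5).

4

(1) is diegetic: on-screen dialogue — Ozan speaks and Teodor is there to hear.
(2) is non-diegetic: commentary laid over the scene from outside the fiction.
(3) is diegetic: the sound comes from a kettle physically present in the location.
Sound (4): subjective to Ozan: the parlour is silent and Teodor hears nothing, so meta-diegetic.
(5) is non-diegetic: nothing in the scene produces it; it's an accent added for the audience.
Only (4) is meta-diegetic.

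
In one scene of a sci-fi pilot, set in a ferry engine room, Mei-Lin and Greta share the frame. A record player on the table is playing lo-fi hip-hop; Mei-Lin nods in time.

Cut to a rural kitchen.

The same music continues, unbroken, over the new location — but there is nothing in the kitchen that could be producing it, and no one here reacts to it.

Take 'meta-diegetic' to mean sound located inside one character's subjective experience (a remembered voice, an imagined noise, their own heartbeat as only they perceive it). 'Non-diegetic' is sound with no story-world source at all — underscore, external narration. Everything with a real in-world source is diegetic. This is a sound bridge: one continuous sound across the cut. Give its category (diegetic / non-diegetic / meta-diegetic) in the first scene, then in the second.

diegetic, non-diegetic

Scene one: a record player is an on-screen source and Mei-Lin reacts to it → diegetic.
Scene two: there is no source in the kitchen and no one hears it — it's now underscore → non-diegetic.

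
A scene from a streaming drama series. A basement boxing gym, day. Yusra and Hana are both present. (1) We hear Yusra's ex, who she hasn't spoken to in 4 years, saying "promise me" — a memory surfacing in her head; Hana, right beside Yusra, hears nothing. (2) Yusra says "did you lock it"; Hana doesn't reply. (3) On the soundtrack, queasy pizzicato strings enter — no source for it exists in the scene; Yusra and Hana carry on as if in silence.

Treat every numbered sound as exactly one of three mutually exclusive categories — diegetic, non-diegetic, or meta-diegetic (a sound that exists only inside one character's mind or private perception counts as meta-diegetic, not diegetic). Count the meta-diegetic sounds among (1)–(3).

Sound (1): a remembered line, private to Yusra — not present in the room, not audible to Hana, so meta-diegetic.
(2) is diegetic: spoken by a character present in the story world.
(3) score with no on-screen or off-screen source; it exists for the audience alone → non-diegetic.
So 1 of the 3 is meta-diegetic: (1).

1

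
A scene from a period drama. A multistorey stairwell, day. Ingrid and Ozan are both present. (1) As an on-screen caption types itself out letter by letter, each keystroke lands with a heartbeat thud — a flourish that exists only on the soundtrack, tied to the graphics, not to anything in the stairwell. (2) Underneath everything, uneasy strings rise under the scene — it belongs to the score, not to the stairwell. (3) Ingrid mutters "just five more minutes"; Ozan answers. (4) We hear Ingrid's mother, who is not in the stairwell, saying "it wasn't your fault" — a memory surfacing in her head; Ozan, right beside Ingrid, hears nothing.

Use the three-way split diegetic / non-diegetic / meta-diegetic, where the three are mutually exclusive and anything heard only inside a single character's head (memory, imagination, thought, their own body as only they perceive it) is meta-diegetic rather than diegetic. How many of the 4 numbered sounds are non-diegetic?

2

Sound (1): the caption isn't part of the story world, so neither is the sound tied to it, so non-diegetic.
(2) score with no on-screen or off-screen source; it exists for the audience alone → non-diegetic.
(3) on-screen dialogue — Ingrid speaks and Ozan is there to hear → diegetic.
(4) a remembered line, private to Ingrid — not present in the room, not audible to Ozan → meta-diegetic.
Non-diegetic: (1), (2) — that's 2.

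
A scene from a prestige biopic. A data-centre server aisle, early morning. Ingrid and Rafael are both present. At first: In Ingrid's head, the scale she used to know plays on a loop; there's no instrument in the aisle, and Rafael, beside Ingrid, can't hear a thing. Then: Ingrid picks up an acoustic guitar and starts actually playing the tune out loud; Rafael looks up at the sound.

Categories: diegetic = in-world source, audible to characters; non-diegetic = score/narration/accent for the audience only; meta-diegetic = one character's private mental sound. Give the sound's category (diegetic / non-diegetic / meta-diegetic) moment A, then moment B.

meta-diegetic, diegetic

Moment A: the tune exists only as Ingrid's private memory; Rafael can't hear it → meta-diegetic.
Moment B: Ingrid is now producing it live on an acoustic guitar, in the room, and Rafael hears it → diegetic.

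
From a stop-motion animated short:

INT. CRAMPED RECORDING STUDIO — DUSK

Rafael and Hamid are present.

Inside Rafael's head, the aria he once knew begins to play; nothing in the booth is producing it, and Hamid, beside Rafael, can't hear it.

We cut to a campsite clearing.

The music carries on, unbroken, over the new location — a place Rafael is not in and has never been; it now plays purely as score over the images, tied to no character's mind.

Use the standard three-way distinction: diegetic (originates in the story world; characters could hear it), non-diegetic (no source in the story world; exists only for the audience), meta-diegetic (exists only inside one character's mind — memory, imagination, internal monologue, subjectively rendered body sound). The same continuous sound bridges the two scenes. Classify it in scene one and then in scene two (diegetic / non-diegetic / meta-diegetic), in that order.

meta-diegetic, non-diegetic

Scene one: the music exists only inside Rafael's mind; Hamid can't hear it → meta-diegetic.
Scene two: it's detached from Rafael entirely and plays over unrelated images with no in-world source — conventional underscore → non-diegetic.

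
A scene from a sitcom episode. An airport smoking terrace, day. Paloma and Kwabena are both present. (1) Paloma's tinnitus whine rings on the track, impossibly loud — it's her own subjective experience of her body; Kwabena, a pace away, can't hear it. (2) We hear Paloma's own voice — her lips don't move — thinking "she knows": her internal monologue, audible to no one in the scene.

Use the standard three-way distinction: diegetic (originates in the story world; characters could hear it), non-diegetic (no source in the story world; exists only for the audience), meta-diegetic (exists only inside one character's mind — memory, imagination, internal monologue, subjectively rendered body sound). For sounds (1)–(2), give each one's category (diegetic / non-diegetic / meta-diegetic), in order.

meta-diegetic, meta-diegetic

(1) is meta-diegetic: a subjective body sound — Paloma's private perception, inaudible to Kwabena.
Sound (2): Paloma's thought-voice: a private mental sound no other character can hear, so meta-diegetic.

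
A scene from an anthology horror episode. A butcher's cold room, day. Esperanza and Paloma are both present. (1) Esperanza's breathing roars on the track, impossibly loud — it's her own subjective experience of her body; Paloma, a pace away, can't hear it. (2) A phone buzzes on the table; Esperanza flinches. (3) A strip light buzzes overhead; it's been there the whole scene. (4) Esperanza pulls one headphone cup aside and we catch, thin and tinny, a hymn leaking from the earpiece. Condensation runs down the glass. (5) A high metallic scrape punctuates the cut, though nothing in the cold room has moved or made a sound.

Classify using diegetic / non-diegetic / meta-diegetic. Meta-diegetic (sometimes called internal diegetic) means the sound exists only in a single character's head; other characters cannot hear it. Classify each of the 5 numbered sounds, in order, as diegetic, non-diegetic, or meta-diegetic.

(1) is meta-diegetic: it's Esperanza's internal bodily sensation rendered as sound; only Esperanza 'hears' it.
(2) the sound comes from a phone physically present in the location → diegetic.
(3) it's the actual ambient sound of the location → diegetic.
Sound (4): the headphones are an on-screen source, so diegetic.
Sound (5): an editorial stinger — it belongs to the cut, not the story world, so non-diegetic.

meta-diegetic, diegetic, diegetic, diegetic, non-diegetic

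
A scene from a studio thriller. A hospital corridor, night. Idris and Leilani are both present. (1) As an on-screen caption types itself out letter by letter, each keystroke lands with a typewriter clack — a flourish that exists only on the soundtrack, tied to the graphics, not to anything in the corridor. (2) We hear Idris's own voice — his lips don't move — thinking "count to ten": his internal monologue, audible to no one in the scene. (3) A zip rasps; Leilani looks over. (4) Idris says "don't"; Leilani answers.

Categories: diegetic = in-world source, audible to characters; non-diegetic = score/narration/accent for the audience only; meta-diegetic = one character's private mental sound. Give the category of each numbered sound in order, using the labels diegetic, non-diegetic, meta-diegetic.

non-diegetic, meta-diegetic, diegetic, diegetic

Sound (1): the caption isn't part of the story world, so neither is the sound tied to it, so non-diegetic.
(2) is meta-diegetic: it's Idris's unspoken thought, heard only by the audience via his subjectivity.
(3) is diegetic: an in-world source (a zip); characters could hear it.
(4) is diegetic: Idris is a character speaking aloud in the scene.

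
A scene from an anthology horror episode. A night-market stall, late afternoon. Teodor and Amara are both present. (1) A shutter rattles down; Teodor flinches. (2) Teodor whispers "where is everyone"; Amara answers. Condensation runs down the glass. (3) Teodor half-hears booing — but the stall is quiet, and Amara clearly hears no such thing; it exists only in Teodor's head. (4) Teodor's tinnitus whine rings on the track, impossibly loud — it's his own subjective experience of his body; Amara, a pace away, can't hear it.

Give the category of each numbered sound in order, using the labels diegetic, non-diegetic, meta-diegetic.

Sound (1): a shutter is a real object/event in the scene's world, so diegetic.
Sound (2): spoken by a character present in the story world, so diegetic.
(3) the sound is imagined by Teodor; nothing in the story world is producing it and Amara can't hear it → meta-diegetic.
(4) is meta-diegetic: point-of-audition from inside Teodor's body; not a sound in the room.

diegetic, diegetic, meta-diegetic, meta-diegetic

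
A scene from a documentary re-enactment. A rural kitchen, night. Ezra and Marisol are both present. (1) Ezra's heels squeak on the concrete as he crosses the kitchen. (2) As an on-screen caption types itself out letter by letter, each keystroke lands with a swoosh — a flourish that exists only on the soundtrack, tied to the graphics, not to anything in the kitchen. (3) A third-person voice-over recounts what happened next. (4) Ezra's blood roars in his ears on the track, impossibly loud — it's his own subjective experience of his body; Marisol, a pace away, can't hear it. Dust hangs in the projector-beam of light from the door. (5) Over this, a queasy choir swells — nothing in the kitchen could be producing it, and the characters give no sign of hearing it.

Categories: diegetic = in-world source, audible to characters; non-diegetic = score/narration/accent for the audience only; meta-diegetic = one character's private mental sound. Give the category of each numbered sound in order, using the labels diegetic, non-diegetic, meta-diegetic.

diegetic, non-diegetic, non-diegetic, meta-diegetic, non-diegetic

(1) a character's body making contact with the set — an in-world sound → diegetic.
Sound (2): the caption isn't part of the story world, so neither is the sound tied to it, so non-diegetic.
(3) is non-diegetic: external voice-over — not a character, not heard by anyone in the scene.
(4) a subjective body sound — Ezra's private perception, inaudible to Marisol → meta-diegetic.
(5) is non-diegetic: score with no on-screen or off-screen source; it exists for the audience alone.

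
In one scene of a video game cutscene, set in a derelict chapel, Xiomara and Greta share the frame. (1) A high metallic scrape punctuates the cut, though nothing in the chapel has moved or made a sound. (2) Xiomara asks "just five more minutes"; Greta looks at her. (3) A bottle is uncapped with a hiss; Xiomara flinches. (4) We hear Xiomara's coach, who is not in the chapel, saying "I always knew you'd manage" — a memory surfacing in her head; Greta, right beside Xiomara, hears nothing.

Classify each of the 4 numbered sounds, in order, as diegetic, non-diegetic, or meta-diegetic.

Sound (1): nothing in the scene produces it; it's an accent added for the audience, so non-diegetic.
(2) is diegetic: spoken by a character present in the story world.
Sound (3): a bottle is a real object/event in the scene's world, so diegetic.
(4) is meta-diegetic: a remembered line, private to Xiomara — not present in the room, not audible to Greta.

non-diegetic, diegetic, diegetic, meta-diegetic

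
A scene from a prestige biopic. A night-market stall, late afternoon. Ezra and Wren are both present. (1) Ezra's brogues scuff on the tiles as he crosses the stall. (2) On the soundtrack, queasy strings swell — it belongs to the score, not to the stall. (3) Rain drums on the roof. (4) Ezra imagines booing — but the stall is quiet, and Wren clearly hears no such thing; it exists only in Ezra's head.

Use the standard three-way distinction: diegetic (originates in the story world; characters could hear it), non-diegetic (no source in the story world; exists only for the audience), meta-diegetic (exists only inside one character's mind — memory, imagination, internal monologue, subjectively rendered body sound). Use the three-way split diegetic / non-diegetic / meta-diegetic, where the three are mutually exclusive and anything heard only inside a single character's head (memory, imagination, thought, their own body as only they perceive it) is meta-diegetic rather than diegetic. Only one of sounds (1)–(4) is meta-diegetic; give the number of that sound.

(1) it's the physical sound of Ezra moving in the space → diegetic.
(2) it has no source in the story world and no character can hear it — it's underscore → non-diegetic.
(3) is diegetic: it's the actual ambient sound of the location.
(4) is meta-diegetic: subjective to Ezra: the stall is silent and Wren hears nothing.
Only (4) is meta-diegetic.

4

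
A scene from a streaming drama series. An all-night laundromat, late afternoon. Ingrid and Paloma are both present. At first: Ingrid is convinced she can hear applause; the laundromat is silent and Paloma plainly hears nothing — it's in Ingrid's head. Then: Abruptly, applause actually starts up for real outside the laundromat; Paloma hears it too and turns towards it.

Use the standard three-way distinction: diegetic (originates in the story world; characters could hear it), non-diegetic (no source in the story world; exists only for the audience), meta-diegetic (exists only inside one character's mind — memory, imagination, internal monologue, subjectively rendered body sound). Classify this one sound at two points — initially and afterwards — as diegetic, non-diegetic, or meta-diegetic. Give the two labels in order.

Initially: only Ingrid 'hears' it — imagined, in her mind → meta-diegetic.
Afterwards: now there's a real external source and Paloma hears it too — in the story world → diegetic.

meta-diegetic, diegetic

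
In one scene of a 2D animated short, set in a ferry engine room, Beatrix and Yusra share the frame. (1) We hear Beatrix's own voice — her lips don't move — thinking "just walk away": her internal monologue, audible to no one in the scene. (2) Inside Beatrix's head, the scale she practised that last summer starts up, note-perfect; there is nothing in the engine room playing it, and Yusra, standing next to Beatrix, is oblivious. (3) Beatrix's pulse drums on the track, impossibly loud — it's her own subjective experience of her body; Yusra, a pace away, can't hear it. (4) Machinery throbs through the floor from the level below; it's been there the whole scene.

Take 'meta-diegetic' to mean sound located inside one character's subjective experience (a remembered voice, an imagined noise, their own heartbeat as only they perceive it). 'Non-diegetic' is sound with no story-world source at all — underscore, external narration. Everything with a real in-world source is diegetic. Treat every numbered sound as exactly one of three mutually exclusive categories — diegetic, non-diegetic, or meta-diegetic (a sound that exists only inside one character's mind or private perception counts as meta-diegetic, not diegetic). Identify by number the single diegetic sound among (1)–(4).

(1) is meta-diegetic: it's Beatrix's unspoken thought, heard only by the audience via her subjectivity.
Sound (2): remembered music, private to Beatrix — Yusra is oblivious because it isn't in the room, so meta-diegetic.
Sound (3): it's Beatrix's internal bodily sensation rendered as sound; only Beatrix 'hears' it, so meta-diegetic.
(4) is diegetic: it's the actual ambient sound of the location.
Only (4) is diegetic.

4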